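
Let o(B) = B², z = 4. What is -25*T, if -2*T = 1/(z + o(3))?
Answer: 25/26 ≈ 0.96154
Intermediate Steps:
T = -1/26 (T = -1/(2*(4 + 3²)) = -1/(2*(4 + 9)) = -½/13 = -½*1/13 = -1/26 ≈ -0.038462)
-25*T = -25*(-1/26) = 25/26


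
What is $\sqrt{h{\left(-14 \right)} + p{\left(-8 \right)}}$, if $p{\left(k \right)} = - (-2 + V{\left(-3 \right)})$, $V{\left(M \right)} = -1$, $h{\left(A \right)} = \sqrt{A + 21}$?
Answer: $\sqrt{3 + \sqrt{7}} \approx 2.3761$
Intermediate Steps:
$h{\left(A \right)} = \sqrt{21 + A}$
$p{\left(k \right)} = 3$ ($p{\left(k \right)} = - (-2 - 1) = \left(-1\right) \left(-3\right) = 3$)
$\sqrt{h{\left(-14 \right)} + p{\left(-8 \right)}} = \sqrt{\sqrt{21 - 14} + 3} = \sqrt{\sqrt{7} + 3} = \sqrt{3 + \sqrt{7}}$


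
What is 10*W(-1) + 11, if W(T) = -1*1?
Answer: 1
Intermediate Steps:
W(T) = -1
10*W(-1) + 11 = 10*(-1) + 11 = -10 + 11 = 1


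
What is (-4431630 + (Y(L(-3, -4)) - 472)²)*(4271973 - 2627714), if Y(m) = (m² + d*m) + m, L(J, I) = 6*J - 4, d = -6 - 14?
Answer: -6982724023070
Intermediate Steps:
d = -20
L(J, I) = -4 + 6*J
Y(m) = m² - 19*m (Y(m) = (m² - 20*m) + m = m² - 19*m)
(-4431630 + (Y(L(-3, -4)) - 472)²)*(4271973 - 2627714) = (-4431630 + ((-4 + 6*(-3))*(-19 + (-4 + 6*(-3))) - 472)²)*(4271973 - 2627714) = (-4431630 + ((-4 - 18)*(-19 + (-4 - 18)) - 472)²)*1644259 = (-4431630 + (-22*(-19 - 22) - 472)²)*1644259 = (-4431630 + (-22*(-41) - 472)²)*1644259 = (-4431630 + (902 - 472)²)*1644259 = (-4431630 + 430²)*1644259 = (-4431630 + 184900)*1644259 = -4246730*1644259 = -6982724023070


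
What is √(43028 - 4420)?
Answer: 4*√2413 ≈ 196.49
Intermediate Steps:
√(43028 - 4420) = √38608 = 4*√2413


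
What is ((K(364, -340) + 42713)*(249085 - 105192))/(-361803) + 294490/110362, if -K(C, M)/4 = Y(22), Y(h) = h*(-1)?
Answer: -16180642798538/950697683 ≈ -17020.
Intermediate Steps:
Y(h) = -h
K(C, M) = 88 (K(C, M) = -(-4)*22 = -4*(-22) = 88)
((K(364, -340) + 42713)*(249085 - 105192))/(-361803) + 294490/110362 = ((88 + 42713)*(249085 - 105192))/(-361803) + 294490/110362 = (42801*143893)*(-1/361803) + 294490*(1/110362) = 6158764293*(-1/361803) + 21035/7883 = -2052921431/120601 + 21035/7883 = -16180642798538/950697683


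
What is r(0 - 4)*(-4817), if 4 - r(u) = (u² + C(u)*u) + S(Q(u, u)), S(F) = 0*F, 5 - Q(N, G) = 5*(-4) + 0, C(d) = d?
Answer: 134876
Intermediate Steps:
Q(N, G) = 25 (Q(N, G) = 5 - (5*(-4) + 0) = 5 - (-20 + 0) = 5 - 1*(-20) = 5 + 20 = 25)
S(F) = 0
r(u) = 4 - 2*u² (r(u) = 4 - ((u² + u*u) + 0) = 4 - ((u² + u²) + 0) = 4 - (2*u² + 0) = 4 - 2*u²)
r(0 - 4)*(-4817) = (4 - 2*(0 - 4)²)*(-4817) = (4 - 2*(-4)²)*(-4817) = (4 - 2*16)*(-4817) = (4 - 32)*(-4817) = -28*(-4817) = 134876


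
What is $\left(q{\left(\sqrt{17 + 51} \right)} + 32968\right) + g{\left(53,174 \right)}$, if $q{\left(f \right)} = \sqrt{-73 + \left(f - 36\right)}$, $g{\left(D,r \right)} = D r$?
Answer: $42190 + \sqrt{-109 + 2 \sqrt{17}} \approx 42190.0 + 10.038 i$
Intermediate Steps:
$q{\left(f \right)} = \sqrt{-109 + f}$ ($q{\left(f \right)} = \sqrt{-73 + \left(-36 + f\right)} = \sqrt{-109 + f}$)
$\left(q{\left(\sqrt{17 + 51} \right)} + 32968\right) + g{\left(53,174 \right)} = \left(\sqrt{-109 + \sqrt{17 + 51}} + 32968\right) + 53 \cdot 174 = \left(\sqrt{-109 + \sqrt{68}} + 32968\right) + 9222 = \left(\sqrt{-109 + 2 \sqrt{17}} + 32968\right) + 9222 = \left(32968 + \sqrt{-109 + 2 \sqrt{17}}\right) + 9222 = 42190 + \sqrt{-109 + 2 \sqrt{17}}$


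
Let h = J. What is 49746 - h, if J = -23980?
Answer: 73726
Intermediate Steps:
h = -23980
49746 - h = 49746 - 1*(-23980) = 49746 + 23980 = 73726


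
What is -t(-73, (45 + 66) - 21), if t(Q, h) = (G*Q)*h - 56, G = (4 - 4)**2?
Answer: 56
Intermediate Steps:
G = 0 (G = 0**2 = 0)
t(Q, h) = -56 (t(Q, h) = (0*Q)*h - 56 = 0*h - 56 = 0 - 56 = -56)
-t(-73, (45 + 66) - 21) = -1*(-56) = 56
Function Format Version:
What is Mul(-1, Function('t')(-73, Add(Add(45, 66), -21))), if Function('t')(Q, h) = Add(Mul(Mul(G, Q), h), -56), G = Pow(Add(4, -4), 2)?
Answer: 56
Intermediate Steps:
G = 0 (G = Pow(0, 2) = 0)
Function('t')(Q, h) = -56 (Function('t')(Q, h) = Add(Mul(Mul(0, Q), h), -56) = Add(Mul(0, h), -56) = Add(0, -56) = -56)
Mul(-1, Function('t')(-73, Add(Add(45, 66), -21))) = Mul(-1, -56) = 56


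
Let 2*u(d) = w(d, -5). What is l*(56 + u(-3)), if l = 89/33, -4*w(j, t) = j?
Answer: 3649/24 ≈ 152.04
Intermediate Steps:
w(j, t) = -j/4
u(d) = -d/8 (u(d) = (-d/4)/2 = -d/8)
l = 89/33 (l = 89*(1/33) = 89/33 ≈ 2.6970)
l*(56 + u(-3)) = 89*(56 - 1/8*(-3))/33 = 89*(56 + 3/8)/33 = (89/33)*(451/8) = 3649/24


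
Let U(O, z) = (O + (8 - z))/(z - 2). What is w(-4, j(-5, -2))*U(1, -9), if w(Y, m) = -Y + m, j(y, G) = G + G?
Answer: 0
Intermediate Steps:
j(y, G) = 2*G
U(O, z) = (8 + O - z)/(-2 + z)
w(Y, m) = m - Y
w(-4, j(-5, -2))*U(1, -9) = (2*(-2) - 1*(-4))*((8 + 1 - 1*(-9))/(-2 - 9)) = (-4 + 4)*((8 + 1 + 9)/(-11)) = 0*(-1/11*18) = 0*(-18/11) = 0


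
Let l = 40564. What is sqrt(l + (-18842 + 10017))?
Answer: sqrt(31739) ≈ 178.15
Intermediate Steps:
sqrt(l + (-18842 + 10017)) = sqrt(40564 + (-18842 + 10017)) = sqrt(40564 - 8825) = sqrt(31739)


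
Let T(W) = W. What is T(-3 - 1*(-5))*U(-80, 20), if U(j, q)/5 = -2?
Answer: -20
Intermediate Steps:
U(j, q) = -10 (U(j, q) = 5*(-2) = -10)
T(-3 - 1*(-5))*U(-80, 20) = (-3 - 1*(-5))*(-10) = (-3 + 5)*(-10) = 2*(-10) = -20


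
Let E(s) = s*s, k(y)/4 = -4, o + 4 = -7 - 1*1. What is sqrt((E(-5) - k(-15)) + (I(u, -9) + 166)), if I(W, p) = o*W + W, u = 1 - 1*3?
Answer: sqrt(229) ≈ 15.133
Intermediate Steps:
o = -12 (o = -4 + (-7 - 1*1) = -4 + (-7 - 1) = -4 - 8 = -12)
k(y) = -16 (k(y) = 4*(-4) = -16)
u = -2 (u = 1 - 3 = -2)
E(s) = s**2
I(W, p) = -11*W (I(W, p) = -12*W + W = -11*W)
sqrt((E(-5) - k(-15)) + (I(u, -9) + 166)) = sqrt(((-5)**2 - 1*(-16)) + (-11*(-2) + 166)) = sqrt((25 + 16) + (22 + 166)) = sqrt(41 + 188) = sqrt(229)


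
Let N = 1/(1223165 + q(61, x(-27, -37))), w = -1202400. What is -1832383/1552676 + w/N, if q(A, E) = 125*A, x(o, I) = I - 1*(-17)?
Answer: -2297808156275528383/1552676 ≈ -1.4799e+12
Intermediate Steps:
x(o, I) = 17 + I (x(o, I) = I + 17 = 17 + I)
N = 1/1230790 (N = 1/(1223165 + 125*61) = 1/(1223165 + 7625) = 1/1230790 ≈ 8.1249e-7)
-1832383/1552676 + w/N = -1832383/1552676 - 1202400/1/1230790 = -1832383*1/1552676 - 1202400*1230790 = -1832383/1552676 - 1479901896000 = -2297808156275528383/1552676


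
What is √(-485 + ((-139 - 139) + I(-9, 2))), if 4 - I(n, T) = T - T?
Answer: I*√759 ≈ 27.55*I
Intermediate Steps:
I(n, T) = 4 (I(n, T) = 4 - (T - T) = 4 - 1*0 = 4 + 0 = 4)
√(-485 + ((-139 - 139) + I(-9, 2))) = √(-485 + ((-139 - 139) + 4)) = √(-485 + (-278 + 4)) = √(-485 - 274) = √(-759) = I*√759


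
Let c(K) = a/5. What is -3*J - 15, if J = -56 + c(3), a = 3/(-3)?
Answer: 768/5 ≈ 153.60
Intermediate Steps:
a = -1 (a = 3*(-⅓) = -1)
c(K) = -⅕ (c(K) = -1/5 = -1*⅕ = -⅕)
J = -281/5 (J = -56 - ⅕ = -281/5 ≈ -56.200)
-3*J - 15 = -3*(-281/5) - 15 = 843/5 - 15 = 768/5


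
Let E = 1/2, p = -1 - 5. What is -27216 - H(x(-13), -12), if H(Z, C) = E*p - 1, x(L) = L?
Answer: -27212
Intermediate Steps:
p = -6
E = ½ ≈ 0.50000
H(Z, C) = -4 (H(Z, C) = (½)*(-6) - 1 = -3 - 1 = -4)
-27216 - H(x(-13), -12) = -27216 - 1*(-4) = -27216 + 4 = -27212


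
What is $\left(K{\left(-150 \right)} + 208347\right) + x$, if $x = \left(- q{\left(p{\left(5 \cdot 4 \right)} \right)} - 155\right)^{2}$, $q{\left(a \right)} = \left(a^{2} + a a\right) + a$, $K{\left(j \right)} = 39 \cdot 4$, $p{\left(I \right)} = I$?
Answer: $1159128$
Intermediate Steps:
$K{\left(j \right)} = 156$
$q{\left(a \right)} = a + 2 a^{2}$ ($q{\left(a \right)} = \left(a^{2} + a^{2}\right) + a = 2 a^{2} + a = a + 2 a^{2}$)
$x = 950625$ ($x = \left(- 5 \cdot 4 \left(1 + 2 \cdot 5 \cdot 4\right) - 155\right)^{2} = \left(- 20 \left(1 + 2 \cdot 20\right) - 155\right)^{2} = \left(- 20 \left(1 + 40\right) - 155\right)^{2} = \left(- 20 \cdot 41 - 155\right)^{2} = \left(\left(-1\right) 820 - 155\right)^{2} = \left(-820 - 155\right)^{2} = \left(-975\right)^{2} = 950625$)
$\left(K{\left(-150 \right)} + 208347\right) + x = \left(156 + 208347\right) + 950625 = 208503 + 950625 = 1159128$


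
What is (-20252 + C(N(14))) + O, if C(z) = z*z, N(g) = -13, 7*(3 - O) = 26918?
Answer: -167478/7 ≈ -23925.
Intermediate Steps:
O = -26897/7 (O = 3 - ⅐*26918 = 3 - 26918/7 = -26897/7 ≈ -3842.4)
C(z) = z²
(-20252 + C(N(14))) + O = (-20252 + (-13)²) - 26897/7 = (-20252 + 169) - 26897/7 = -20083 - 26897/7 = -167478/7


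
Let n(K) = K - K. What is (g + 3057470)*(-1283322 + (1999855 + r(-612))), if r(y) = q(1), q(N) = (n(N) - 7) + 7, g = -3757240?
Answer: -501408297410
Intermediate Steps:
n(K) = 0
q(N) = 0 (q(N) = (0 - 7) + 7 = -7 + 7 = 0)
r(y) = 0
(g + 3057470)*(-1283322 + (1999855 + r(-612))) = (-3757240 + 3057470)*(-1283322 + (1999855 + 0)) = -699770*(-1283322 + 1999855) = -699770*716533 = -501408297410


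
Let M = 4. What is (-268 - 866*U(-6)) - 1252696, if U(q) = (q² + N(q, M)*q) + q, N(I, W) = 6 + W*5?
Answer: -1143848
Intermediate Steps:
N(I, W) = 6 + 5*W
U(q) = q² + 27*q (U(q) = (q² + (6 + 5*4)*q) + q = (q² + (6 + 20)*q) + q = (q² + 26*q) + q = q² + 27*q)
(-268 - 866*U(-6)) - 1252696 = (-268 - (-5196)*(27 - 6)) - 1252696 = (-268 - (-5196)*21) - 1252696 = (-268 - 866*(-126)) - 1252696 = (-268 + 109116) - 1252696 = 108848 - 1252696 = -1143848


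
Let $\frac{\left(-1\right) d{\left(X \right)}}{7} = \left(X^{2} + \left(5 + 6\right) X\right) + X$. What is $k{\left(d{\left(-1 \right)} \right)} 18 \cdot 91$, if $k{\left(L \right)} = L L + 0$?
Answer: $9711702$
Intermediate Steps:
$d{\left(X \right)} = - 84 X - 7 X^{2}$ ($d{\left(X \right)} = - 7 \left(\left(X^{2} + \left(5 + 6\right) X\right) + X\right) = - 7 \left(\left(X^{2} + 11 X\right) + X\right) = - 7 \left(X^{2} + 12 X\right) = - 84 X - 7 X^{2}$)
$k{\left(L \right)} = L^{2}$ ($k{\left(L \right)} = L^{2} + 0 = L^{2}$)
$k{\left(d{\left(-1 \right)} \right)} 18 \cdot 91 = \left(\left(-7\right) \left(-1\right) \left(12 - 1\right)\right)^{2} \cdot 18 \cdot 91 = \left(\left(-7\right) \left(-1\right) 11\right)^{2} \cdot 18 \cdot 91 = 77^{2} \cdot 18 \cdot 91 = 5929 \cdot 18 \cdot 91 = 106722 \cdot 91 = 9711702$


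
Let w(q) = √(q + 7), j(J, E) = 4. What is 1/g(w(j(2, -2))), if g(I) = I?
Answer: √11/11 ≈ 0.30151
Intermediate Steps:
w(q) = √(7 + q)
1/g(w(j(2, -2))) = 1/(√(7 + 4)) = 1/(√11) = √11/11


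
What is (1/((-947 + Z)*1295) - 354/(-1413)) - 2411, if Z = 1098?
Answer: -222034111864/92101695 ≈ -2410.8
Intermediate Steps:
(1/((-947 + Z)*1295) - 354/(-1413)) - 2411 = (1/((-947 + 1098)*1295) - 354/(-1413)) - 2411 = ((1/1295)/151 - 354*(-1/1413)) - 2411 = ((1/151)*(1/1295) + 118/471) - 2411 = (1/195545 + 118/471) - 2411 = 23074781/92101695 - 2411 = -222034111864/92101695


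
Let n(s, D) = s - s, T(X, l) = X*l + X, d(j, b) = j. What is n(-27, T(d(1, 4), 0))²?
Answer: 0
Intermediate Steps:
T(X, l) = X + X*l
n(s, D) = 0
n(-27, T(d(1, 4), 0))² = 0² = 0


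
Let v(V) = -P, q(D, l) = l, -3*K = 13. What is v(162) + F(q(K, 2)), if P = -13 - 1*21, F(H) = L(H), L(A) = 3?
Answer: 37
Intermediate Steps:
K = -13/3 (K = -⅓*13 = -13/3 ≈ -4.3333)
F(H) = 3
P = -34 (P = -13 - 21 = -34)
v(V) = 34 (v(V) = -1*(-34) = 34)
v(162) + F(q(K, 2)) = 34 + 3 = 37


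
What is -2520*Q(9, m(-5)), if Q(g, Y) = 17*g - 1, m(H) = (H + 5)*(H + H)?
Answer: -383040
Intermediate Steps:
m(H) = 2*H*(5 + H) (m(H) = (5 + H)*(2*H) = 2*H*(5 + H))
Q(g, Y) = -1 + 17*g
-2520*Q(9, m(-5)) = -2520*(-1 + 17*9) = -2520*(-1 + 153) = -2520*152 = -383040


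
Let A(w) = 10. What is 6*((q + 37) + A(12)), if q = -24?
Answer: 138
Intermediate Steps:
6*((q + 37) + A(12)) = 6*((-24 + 37) + 10) = 6*(13 + 10) = 6*23 = 138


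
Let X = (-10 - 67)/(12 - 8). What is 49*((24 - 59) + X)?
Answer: -10633/4 ≈ -2658.3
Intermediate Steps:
X = -77/4 ≈ -19.250
49*((24 - 59) + X) = 49*((24 - 59) - 77/4) = 49*(-35 - 77/4) = 49*(-217/4) = -10633/4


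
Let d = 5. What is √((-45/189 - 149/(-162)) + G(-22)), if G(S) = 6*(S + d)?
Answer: I*√1608530/126 ≈ 10.066*I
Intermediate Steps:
G(S) = 30 + 6*S (G(S) = 6*(S + 5) = 6*(5 + S) = 30 + 6*S)
√((-45/189 - 149/(-162)) + G(-22)) = √((-45/189 - 149/(-162)) + (30 + 6*(-22))) = √((-45*1/189 - 149*(-1/162)) + (30 - 132)) = √((-5/21 + 149/162) - 102) = √(773/1134 - 102) = √(-114895/1134) = I*√1608530/126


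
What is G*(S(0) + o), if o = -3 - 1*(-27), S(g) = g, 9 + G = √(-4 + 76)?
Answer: -216 + 144*√2 ≈ -12.353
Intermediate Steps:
G = -9 + 6*√2 (G = -9 + √(-4 + 76) = -9 + √72 = -9 + 6*√2 ≈ -0.51472)
o = 24 (o = -3 + 27 = 24)
G*(S(0) + o) = (-9 + 6*√2)*(0 + 24) = (-9 + 6*√2)*24 = -216 + 144*√2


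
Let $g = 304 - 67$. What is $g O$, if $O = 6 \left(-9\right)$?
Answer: $-12798$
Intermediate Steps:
$O = -54$
$g = 237$
$g O = 237 \left(-54\right) = -12798$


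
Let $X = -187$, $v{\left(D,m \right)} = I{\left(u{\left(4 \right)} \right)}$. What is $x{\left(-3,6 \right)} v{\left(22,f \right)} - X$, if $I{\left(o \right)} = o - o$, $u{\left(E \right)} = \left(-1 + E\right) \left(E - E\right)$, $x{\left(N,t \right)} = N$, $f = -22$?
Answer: $187$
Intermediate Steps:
$u{\left(E \right)} = 0$ ($u{\left(E \right)} = \left(-1 + E\right) 0 = 0$)
$I{\left(o \right)} = 0$
$v{\left(D,m \right)} = 0$
$x{\left(-3,6 \right)} v{\left(22,f \right)} - X = \left(-3\right) 0 - -187 = 0 + 187 = 187$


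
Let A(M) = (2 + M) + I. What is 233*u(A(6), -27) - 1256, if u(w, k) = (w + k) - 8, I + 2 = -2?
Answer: -8479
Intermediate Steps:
I = -4 (I = -2 - 2 = -4)
A(M) = -2 + M (A(M) = (2 + M) - 4 = -2 + M)
u(w, k) = -8 + k + w (u(w, k) = (k + w) - 8 = -8 + k + w)
233*u(A(6), -27) - 1256 = 233*(-8 - 27 + (-2 + 6)) - 1256 = 233*(-8 - 27 + 4) - 1256 = 233*(-31) - 1256 = -7223 - 1256 = -8479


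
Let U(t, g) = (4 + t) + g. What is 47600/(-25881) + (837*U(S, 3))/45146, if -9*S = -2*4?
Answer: -1978057357/1168423626 ≈ -1.6929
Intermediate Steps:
S = 8/9 (S = -(-2)*4/9 = -1/9*(-8) = 8/9 ≈ 0.88889)
U(t, g) = 4 + g + t
47600/(-25881) + (837*U(S, 3))/45146 = 47600/(-25881) + (837*(4 + 3 + 8/9))/45146 = 47600*(-1/25881) + (837*(71/9))*(1/45146) = -47600/25881 + 6603*(1/45146) = -47600/25881 + 6603/45146 = -1978057357/1168423626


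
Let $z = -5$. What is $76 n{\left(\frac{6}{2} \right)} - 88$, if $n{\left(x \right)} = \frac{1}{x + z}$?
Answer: $-126$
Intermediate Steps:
$n{\left(x \right)} = \frac{1}{-5 + x}$ ($n{\left(x \right)} = \frac{1}{x - 5} = \frac{1}{-5 + x}$)
$76 n{\left(\frac{6}{2} \right)} - 88 = \frac{76}{-5 + \frac{6}{2}} - 88 = \frac{76}{-5 + 6 \cdot \frac{1}{2}} - 88 = \frac{76}{-5 + 3} - 88 = \frac{76}{-2} - 88 = 76 \left(- \frac{1}{2}\right) - 88 = -38 - 88 = -126$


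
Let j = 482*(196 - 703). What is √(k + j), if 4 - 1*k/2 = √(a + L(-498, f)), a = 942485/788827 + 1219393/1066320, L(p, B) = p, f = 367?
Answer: √(-300162850444370892503748600 - 35047583610*I*√2435350499408377551707915)/35047583610 ≈ 0.045037 - 494.33*I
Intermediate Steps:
a = 1966880727211/841142006640 (a = 942485*(1/788827) + 1219393*(1/1066320) = 942485/788827 + 1219393/1066320 = 1966880727211/841142006640 ≈ 2.3383)
k = 8 - I*√2435350499408377551707915/35047583610 (k = 8 - 2*√(1966880727211/841142006640 - 498) = 8 - I*√2435350499408377551707915/35047583610 ≈ 8.0 - 44.527*I)
j = -244374 (j = 482*(-507) = -244374)
√(k + j) = √((8 - I*√2435350499408377551707915/35047583610) - 244374) = √(-244366 - I*√2435350499408377551707915/35047583610)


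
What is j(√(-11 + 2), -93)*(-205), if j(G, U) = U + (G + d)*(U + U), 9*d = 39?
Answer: 184295 + 114390*I ≈ 1.843e+5 + 1.1439e+5*I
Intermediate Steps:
d = 13/3 (d = (⅑)*39 = 13/3 ≈ 4.3333)
j(G, U) = U + 2*U*(13/3 + G) (j(G, U) = U + (G + 13/3)*(U + U) = U + (13/3 + G)*(2*U) = U + 2*U*(13/3 + G))
j(√(-11 + 2), -93)*(-205) = ((⅓)*(-93)*(29 + 6*√(-11 + 2)))*(-205) = ((⅓)*(-93)*(29 + 6*√(-9)))*(-205) = ((⅓)*(-93)*(29 + 6*(3*I)))*(-205) = ((⅓)*(-93)*(29 + 18*I))*(-205) = (-899 - 558*I)*(-205) = 184295 + 114390*I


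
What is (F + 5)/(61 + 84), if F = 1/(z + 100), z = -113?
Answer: 64/1885 ≈ 0.033952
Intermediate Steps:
F = -1/13 (F = 1/(-113 + 100) = 1/(-13) = -1/13 ≈ -0.076923)
(F + 5)/(61 + 84) = (-1/13 + 5)/(61 + 84) = (64/13)/145 = (1/145)*(64/13) = 64/1885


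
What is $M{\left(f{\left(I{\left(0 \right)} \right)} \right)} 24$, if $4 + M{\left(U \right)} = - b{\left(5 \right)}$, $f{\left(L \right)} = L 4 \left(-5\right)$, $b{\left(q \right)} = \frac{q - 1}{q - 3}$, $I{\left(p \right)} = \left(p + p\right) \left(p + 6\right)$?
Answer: $-144$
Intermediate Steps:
$I{\left(p \right)} = 2 p \left(6 + p\right)$
$b{\left(q \right)} = \frac{-1 + q}{-3 + q}$
$f{\left(L \right)} = - 20 L$ ($f{\left(L \right)} = 4 L \left(-5\right) = - 20 L$)
$M{\left(U \right)} = -6$ ($M{\left(U \right)} = -4 - \frac{-1 + 5}{-3 + 5} = -4 - \frac{1}{2} \cdot 4 = -4 - 2 = -6$)
$M{\left(f{\left(I{\left(0 \right)} \right)} \right)} 24 = \left(-6\right) 24 = -144$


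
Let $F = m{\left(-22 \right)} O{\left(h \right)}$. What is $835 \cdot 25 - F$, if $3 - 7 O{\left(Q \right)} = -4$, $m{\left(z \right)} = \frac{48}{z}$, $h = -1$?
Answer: $\frac{229649}{11} \approx 20877.0$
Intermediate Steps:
$O{\left(Q \right)} = 1$ ($O{\left(Q \right)} = \frac{3}{7} - - \frac{4}{7} = \frac{3}{7} + \frac{4}{7} = 1$)
$F = - \frac{24}{11}$ ($F = \frac{48}{-22} \cdot 1 = 48 \left(- \frac{1}{22}\right) 1 = \left(- \frac{24}{11}\right) 1 = - \frac{24}{11} \approx -2.1818$)
$835 \cdot 25 - F = 835 \cdot 25 - - \frac{24}{11} = 20875 + \frac{24}{11} = \frac{229649}{11}$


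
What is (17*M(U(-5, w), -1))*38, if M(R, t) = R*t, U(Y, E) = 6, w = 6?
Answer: -3876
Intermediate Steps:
(17*M(U(-5, w), -1))*38 = (17*(6*(-1)))*38 = (17*(-6))*38 = -102*38 = -3876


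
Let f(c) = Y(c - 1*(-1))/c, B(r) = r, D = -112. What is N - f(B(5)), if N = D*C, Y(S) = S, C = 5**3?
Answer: -70006/5 ≈ -14001.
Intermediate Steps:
C = 125
N = -14000 (N = -112*125 = -14000)
f(c) = (1 + c)/c (f(c) = (c - 1*(-1))/c = (c + 1)/c = (1 + c)/c)
N - f(B(5)) = -14000 - (1 + 5)/5 = -14000 - 6/5 = -70006/5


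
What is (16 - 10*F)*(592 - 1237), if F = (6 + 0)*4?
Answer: 144480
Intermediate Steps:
F = 24 (F = 6*4 = 24)
(16 - 10*F)*(592 - 1237) = (16 - 10*24)*(592 - 1237) = (16 - 240)*(-645) = -224*(-645) = 144480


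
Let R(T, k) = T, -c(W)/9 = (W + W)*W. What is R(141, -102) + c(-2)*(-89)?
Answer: 6549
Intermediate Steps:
c(W) = -18*W**2 (c(W) = -9*(W + W)*W = -9*2*W*W = -18*W**2)
R(141, -102) + c(-2)*(-89) = 141 - 18*(-2)**2*(-89) = 141 - 18*4*(-89) = 141 - 72*(-89) = 141 + 6408 = 6549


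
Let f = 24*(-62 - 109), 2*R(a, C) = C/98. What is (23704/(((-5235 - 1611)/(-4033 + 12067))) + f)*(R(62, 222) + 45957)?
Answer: -82021188890520/55909 ≈ -1.4670e+9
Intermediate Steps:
R(a, C) = C/196 (R(a, C) = (C/98)/2 = C/196)
f = -4104 (f = 24*(-171) = -4104)
(23704/(((-5235 - 1611)/(-4033 + 12067))) + f)*(R(62, 222) + 45957) = (23704/(((-5235 - 1611)/(-4033 + 12067))) - 4104)*((1/196)*222 + 45957) = (23704/((-6846/8034)) - 4104)*(111/98 + 45957) = (23704/((-6846*1/8034)) - 4104)*(4503897/98) = (23704/(-1141/1339) - 4104)*(4503897/98) = (23704*(-1339/1141) - 4104)*(4503897/98) = (-31739656/1141 - 4104)*(4503897/98) = -36422320/1141*4503897/98 = -82021188890520/55909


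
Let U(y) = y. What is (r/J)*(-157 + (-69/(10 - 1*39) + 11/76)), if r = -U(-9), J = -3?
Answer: 1021395/2204 ≈ 463.43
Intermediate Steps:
r = 9 (r = -1*(-9) = 9)
(r/J)*(-157 + (-69/(10 - 1*39) + 11/76)) = (9/(-3))*(-157 + (-69/(10 - 1*39) + 11/76)) = (9*(-1/3))*(-157 + (-69/(10 - 39) + 11*(1/76))) = -3*(-157 + (-69/(-29) + 11/76)) = -3*(-157 + (-69*(-1/29) + 11/76)) = -3*(-157 + (69/29 + 11/76)) = -3*(-157 + 5563/2204) = -3*(-340465/2204) = 1021395/2204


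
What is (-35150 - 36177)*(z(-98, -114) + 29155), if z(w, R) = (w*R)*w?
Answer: 76013255227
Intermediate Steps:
z(w, R) = R*w² (z(w, R) = (R*w)*w = R*w²)
(-35150 - 36177)*(z(-98, -114) + 29155) = (-35150 - 36177)*(-114*(-98)² + 29155) = -71327*(-114*9604 + 29155) = -71327*(-1094856 + 29155) = -71327*(-1065701) = 76013255227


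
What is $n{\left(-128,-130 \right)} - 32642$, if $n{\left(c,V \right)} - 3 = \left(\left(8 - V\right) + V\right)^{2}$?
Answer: $-32575$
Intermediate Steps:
$n{\left(c,V \right)} = 67$ ($n{\left(c,V \right)} = 3 + \left(\left(8 - V\right) + V\right)^{2} = 3 + 8^{2} = 3 + 64 = 67$)
$n{\left(-128,-130 \right)} - 32642 = 67 - 32642 = -32575$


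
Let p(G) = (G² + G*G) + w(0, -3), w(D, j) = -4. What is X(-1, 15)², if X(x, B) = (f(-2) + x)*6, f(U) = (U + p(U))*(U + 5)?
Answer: 900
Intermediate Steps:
p(G) = -4 + 2*G² (p(G) = (G² + G*G) - 4 = (G² + G²) - 4 = 2*G² - 4 = -4 + 2*G²)
f(U) = (5 + U)*(-4 + U + 2*U²) (f(U) = (U + (-4 + 2*U²))*(U + 5) = (-4 + U + 2*U²)*(5 + U) = (5 + U)*(-4 + U + 2*U²))
X(x, B) = 36 + 6*x (X(x, B) = ((-20 - 2 + 2*(-2)³ + 11*(-2)²) + x)*6 = ((-20 - 2 + 2*(-8) + 11*4) + x)*6 = ((-20 - 2 - 16 + 44) + x)*6 = (6 + x)*6 = 36 + 6*x)
X(-1, 15)² = (36 + 6*(-1))² = (36 - 6)² = 30² = 900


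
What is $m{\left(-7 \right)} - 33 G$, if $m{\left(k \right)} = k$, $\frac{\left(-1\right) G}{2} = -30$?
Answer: $-1987$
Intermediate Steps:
$G = 60$ ($G = \left(-2\right) \left(-30\right) = 60$)
$m{\left(-7 \right)} - 33 G = -7 - 1980 = -1987$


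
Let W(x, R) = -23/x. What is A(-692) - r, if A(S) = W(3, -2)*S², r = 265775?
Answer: -11811197/3 ≈ -3.9371e+6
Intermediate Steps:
A(S) = -23*S²/3 (A(S) = (-23/3)*S² = (-23*⅓)*S² = -23*S²/3)
A(-692) - r = -23/3*(-692)² - 1*265775 = -23/3*478864 - 265775 = -11013872/3 - 265775 = -11811197/3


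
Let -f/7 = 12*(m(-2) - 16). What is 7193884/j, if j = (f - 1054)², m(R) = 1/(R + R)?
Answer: 7193884/96721 ≈ 74.378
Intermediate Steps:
m(R) = 1/(2*R)
f = 1365 (f = -84*((½)/(-2) - 16) = -84*((½)*(-½) - 16) = -84*(-¼ - 16) = -84*(-65)/4 = -7*(-195) = 1365)
j = 96721 (j = (1365 - 1054)² = 311² = 96721)
7193884/j = 7193884/96721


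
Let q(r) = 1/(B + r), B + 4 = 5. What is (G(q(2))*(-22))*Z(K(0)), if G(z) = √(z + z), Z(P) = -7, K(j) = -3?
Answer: 154*√6/3 ≈ 125.74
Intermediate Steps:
B = 1 (B = -4 + 5 = 1)
q(r) = 1/(1 + r)
G(z) = √2*√z (G(z) = √(2*z) = √2*√z)
(G(q(2))*(-22))*Z(K(0)) = ((√2*√(1/(1 + 2)))*(-22))*(-7) = ((√2*√(1/3))*(-22))*(-7) = ((√2*√(⅓))*(-22))*(-7) = ((√2*(√3/3))*(-22))*(-7) = ((√6/3)*(-22))*(-7) = -22*√6/3*(-7) = 154*√6/3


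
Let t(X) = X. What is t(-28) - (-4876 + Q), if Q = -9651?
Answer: 14499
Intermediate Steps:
t(-28) - (-4876 + Q) = -28 - (-4876 - 9651) = -28 - 1*(-14527) = -28 + 14527 = 14499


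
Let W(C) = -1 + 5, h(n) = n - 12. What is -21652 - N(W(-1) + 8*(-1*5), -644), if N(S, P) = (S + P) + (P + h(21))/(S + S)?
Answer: -1510619/72 ≈ -20981.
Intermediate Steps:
h(n) = -12 + n
W(C) = 4
N(S, P) = P + S + (9 + P)/(2*S) (N(S, P) = (S + P) + (P + (-12 + 21))/(S + S) = (P + S) + (P + 9)/((2*S)) = (P + S) + (9 + P)*(1/(2*S)) = (P + S) + (9 + P)/(2*S) = P + S + (9 + P)/(2*S))
-21652 - N(W(-1) + 8*(-1*5), -644) = -21652 - (9 - 644 + 2*(4 + 8*(-1*5))*(-644 + (4 + 8*(-1*5))))/(2*(4 + 8*(-1*5))) = -21652 - (9 - 644 + 2*(4 + 8*(-5))*(-644 + (4 + 8*(-5))))/(2*(4 + 8*(-5))) = -21652 - (9 - 644 + 2*(4 - 40)*(-644 + (4 - 40)))/(2*(4 - 40)) = -21652 - (9 - 644 + 2*(-36)*(-644 - 36))/(2*(-36)) = -21652 - (-1)*(9 - 644 + 2*(-36)*(-680))/(2*36) = -21652 - (-1)*(9 - 644 + 48960)/(2*36) = -21652 - (-1)*48325/(2*36) = -21652 - 1*(-48325/72) = -21652 + 48325/72 = -1510619/72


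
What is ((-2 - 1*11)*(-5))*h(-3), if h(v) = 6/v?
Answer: -130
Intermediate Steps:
((-2 - 1*11)*(-5))*h(-3) = ((-2 - 1*11)*(-5))*(6/(-3)) = ((-2 - 11)*(-5))*(6*(-⅓)) = -13*(-5)*(-2) = 65*(-2) = -130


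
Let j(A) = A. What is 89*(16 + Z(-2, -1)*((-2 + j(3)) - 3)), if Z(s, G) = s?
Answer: 1780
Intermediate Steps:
89*(16 + Z(-2, -1)*((-2 + j(3)) - 3)) = 89*(16 - 2*((-2 + 3) - 3)) = 89*(16 - 2*(1 - 3)) = 89*(16 - 2*(-2)) = 89*(16 + 4) = 89*20 = 1780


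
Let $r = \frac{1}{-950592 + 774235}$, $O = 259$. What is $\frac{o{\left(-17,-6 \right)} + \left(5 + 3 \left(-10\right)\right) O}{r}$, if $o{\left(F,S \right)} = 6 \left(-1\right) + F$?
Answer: $1145967786$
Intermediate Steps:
$o{\left(F,S \right)} = -6 + F$
$r = - \frac{1}{176357}$ ($r = \frac{1}{-176357} = - \frac{1}{176357} \approx -5.6703 \cdot 10^{-6}$)
$\frac{o{\left(-17,-6 \right)} + \left(5 + 3 \left(-10\right)\right) O}{r} = \frac{\left(-6 - 17\right) + \left(5 + 3 \left(-10\right)\right) 259}{- \frac{1}{176357}} = \left(-23 + \left(5 - 30\right) 259\right) \left(-176357\right) = \left(-23 - 6475\right) \left(-176357\right) = \left(-6498\right) \left(-176357\right) = 1145967786$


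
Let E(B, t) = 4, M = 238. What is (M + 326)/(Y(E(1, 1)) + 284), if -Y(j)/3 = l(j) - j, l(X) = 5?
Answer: 564/281 ≈ 2.0071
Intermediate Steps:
Y(j) = -15 + 3*j (Y(j) = -3*(5 - j) = -15 + 3*j)
(M + 326)/(Y(E(1, 1)) + 284) = (238 + 326)/((-15 + 3*4) + 284) = 564/((-15 + 12) + 284) = 564/(-3 + 284) = 564/281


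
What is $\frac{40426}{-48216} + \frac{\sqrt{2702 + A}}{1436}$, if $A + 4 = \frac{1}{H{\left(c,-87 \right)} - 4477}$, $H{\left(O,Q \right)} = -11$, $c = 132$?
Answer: $- \frac{493}{588} + \frac{\sqrt{13585875006}}{3222384} \approx -0.80226$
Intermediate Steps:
$A = - \frac{17953}{4488}$ ($A = -4 + \frac{1}{-11 - 4477} = -4 + \frac{1}{-4488} = -4 - \frac{1}{4488} = - \frac{17953}{4488} \approx -4.0002$)
$\frac{40426}{-48216} + \frac{\sqrt{2702 + A}}{1436} = \frac{40426}{-48216} + \frac{\sqrt{2702 - \frac{17953}{4488}}}{1436} = 40426 \left(- \frac{1}{48216}\right) + \sqrt{\frac{12108623}{4488}} \cdot \frac{1}{1436} = - \frac{493}{588} + \frac{\sqrt{13585875006}}{2244} \cdot \frac{1}{1436} = - \frac{493}{588} + \frac{\sqrt{13585875006}}{3222384}$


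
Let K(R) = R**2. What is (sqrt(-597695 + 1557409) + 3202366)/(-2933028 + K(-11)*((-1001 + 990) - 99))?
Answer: -1601183/1473169 - 7*sqrt(19586)/2946338 ≈ -1.0872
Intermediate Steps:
(sqrt(-597695 + 1557409) + 3202366)/(-2933028 + K(-11)*((-1001 + 990) - 99)) = (sqrt(-597695 + 1557409) + 3202366)/(-2933028 + (-11)**2*((-1001 + 990) - 99)) = (sqrt(959714) + 3202366)/(-2933028 + 121*(-11 - 99)) = (7*sqrt(19586) + 3202366)/(-2933028 + 121*(-110)) = (3202366 + 7*sqrt(19586))/(-2933028 - 13310) = (3202366 + 7*sqrt(19586))/(-2946338) = (3202366 + 7*sqrt(19586))*(-1/2946338) = -1601183/1473169 - 7*sqrt(19586)/2946338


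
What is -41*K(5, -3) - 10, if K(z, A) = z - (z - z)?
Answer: -215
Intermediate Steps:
K(z, A) = z (K(z, A) = z - 1*0 = z + 0 = z)
-41*K(5, -3) - 10 = -41*5 - 10 = -205 - 10 = -215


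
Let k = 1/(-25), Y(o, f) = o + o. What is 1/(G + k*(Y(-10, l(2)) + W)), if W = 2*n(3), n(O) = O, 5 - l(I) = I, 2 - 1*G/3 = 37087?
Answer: -25/2781361 ≈ -8.9884e-6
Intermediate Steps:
G = -111255 (G = 6 - 3*37087 = 6 - 111261 = -111255)
l(I) = 5 - I
Y(o, f) = 2*o
k = -1/25 ≈ -0.040000
W = 6 (W = 2*3 = 6)
1/(G + k*(Y(-10, l(2)) + W)) = 1/(-111255 - (2*(-10) + 6)/25) = 1/(-111255 - (-20 + 6)/25) = 1/(-111255 - 1/25*(-14)) = 1/(-111255 + 14/25) = 1/(-2781361/25) = -25/2781361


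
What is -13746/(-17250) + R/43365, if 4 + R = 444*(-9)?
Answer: 17569843/24934875 ≈ 0.70463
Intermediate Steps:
R = -4000 (R = -4 + 444*(-9) = -4 - 3996 = -4000)
-13746/(-17250) + R/43365 = -13746/(-17250) - 4000/43365 = -13746*(-1/17250) - 4000*1/43365 = 2291/2875 - 800/8673 = 17569843/24934875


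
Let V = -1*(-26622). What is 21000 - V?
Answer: -5622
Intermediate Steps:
V = 26622
21000 - V = 21000 - 1*26622 = 21000 - 26622 = -5622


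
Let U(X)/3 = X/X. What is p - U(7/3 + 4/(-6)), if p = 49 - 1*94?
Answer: -48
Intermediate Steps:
U(X) = 3 (U(X) = 3*(X/X) = 3*1 = 3)
p = -45 (p = 49 - 94 = -45)
p - U(7/3 + 4/(-6)) = -45 - 1*3 = -45 - 3 = -48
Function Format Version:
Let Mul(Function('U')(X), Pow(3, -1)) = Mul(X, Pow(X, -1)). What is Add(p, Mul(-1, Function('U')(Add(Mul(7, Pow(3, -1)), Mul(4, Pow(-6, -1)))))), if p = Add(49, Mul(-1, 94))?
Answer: -48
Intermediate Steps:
Function('U')(X) = 3 (Function('U')(X) = Mul(3, Mul(X, Pow(X, -1))) = Mul(3, 1) = 3)
p = -45 (p = Add(49, -94) = -45)
Add(p, Mul(-1, Function('U')(Add(Mul(7, Pow(3, -1)), Mul(4, Pow(-6, -1)))))) = Add(-45, Mul(-1, 3)) = Add(-45, -3) = -48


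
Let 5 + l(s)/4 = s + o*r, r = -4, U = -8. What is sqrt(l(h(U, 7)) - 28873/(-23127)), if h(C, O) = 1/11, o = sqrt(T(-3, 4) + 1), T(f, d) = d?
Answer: sqrt(-7041571977 - 6127132176*sqrt(5))/19569 ≈ 7.3597*I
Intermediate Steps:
o = sqrt(5) (o = sqrt(4 + 1) = sqrt(5) ≈ 2.2361)
h(C, O) = 1/11
l(s) = -20 - 16*sqrt(5) + 4*s (l(s) = -20 + 4*(s + sqrt(5)*(-4)) = -20 + 4*(s - 4*sqrt(5)) = -20 + (-16*sqrt(5) + 4*s) = -20 - 16*sqrt(5) + 4*s)
sqrt(l(h(U, 7)) - 28873/(-23127)) = sqrt((-20 - 16*sqrt(5) + 4*(1/11)) - 28873/(-23127)) = sqrt((-20 - 16*sqrt(5) + 4/11) - 28873*(-1/23127)) = sqrt((-216/11 - 16*sqrt(5)) + 2221/1779) = sqrt(-359833/19569 - 16*sqrt(5))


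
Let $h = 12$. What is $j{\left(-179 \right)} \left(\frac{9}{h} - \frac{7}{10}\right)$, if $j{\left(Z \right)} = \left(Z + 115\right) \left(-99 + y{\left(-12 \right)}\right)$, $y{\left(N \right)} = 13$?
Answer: $\frac{1376}{5} \approx 275.2$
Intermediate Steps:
$j{\left(Z \right)} = -9890 - 86 Z$ ($j{\left(Z \right)} = \left(Z + 115\right) \left(-99 + 13\right) = \left(115 + Z\right) \left(-86\right) = -9890 - 86 Z$)
$j{\left(-179 \right)} \left(\frac{9}{h} - \frac{7}{10}\right) = \left(-9890 - -15394\right) \left(\frac{9}{12} - \frac{7}{10}\right) = \left(-9890 + 15394\right) \left(9 \cdot \frac{1}{12} - \frac{7}{10}\right) = 5504 \left(\frac{3}{4} - \frac{7}{10}\right) = 5504 \cdot \frac{1}{20} = \frac{1376}{5}$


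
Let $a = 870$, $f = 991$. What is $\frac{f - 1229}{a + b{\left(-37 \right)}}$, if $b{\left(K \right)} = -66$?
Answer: $- \frac{119}{402} \approx -0.29602$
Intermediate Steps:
$\frac{f - 1229}{a + b{\left(-37 \right)}} = \frac{991 - 1229}{870 - 66} = - \frac{238}{804} = \left(-238\right) \frac{1}{804} = - \frac{119}{402}$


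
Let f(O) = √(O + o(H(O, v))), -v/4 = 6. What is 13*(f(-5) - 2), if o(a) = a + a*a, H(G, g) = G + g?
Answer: -26 + 13*√807 ≈ 343.30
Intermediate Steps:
v = -24 (v = -4*6 = -24)
o(a) = a + a²
f(O) = √(O + (-24 + O)*(-23 + O)) (f(O) = √(O + (O - 24)*(1 + (O - 24))) = √(O + (-24 + O)*(1 + (-24 + O))) = √(O + (-24 + O)*(-23 + O)))
13*(f(-5) - 2) = 13*(√(-5 + (-24 - 5)*(-23 - 5)) - 2) = 13*(√(-5 - 29*(-28)) - 2) = 13*(√(-5 + 812) - 2) = 13*(√807 - 2) = 13*(-2 + √807) = -26 + 13*√807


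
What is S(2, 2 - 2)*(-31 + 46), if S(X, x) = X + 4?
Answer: 90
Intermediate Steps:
S(X, x) = 4 + X
S(2, 2 - 2)*(-31 + 46) = (4 + 2)*(-31 + 46) = 6*15 = 90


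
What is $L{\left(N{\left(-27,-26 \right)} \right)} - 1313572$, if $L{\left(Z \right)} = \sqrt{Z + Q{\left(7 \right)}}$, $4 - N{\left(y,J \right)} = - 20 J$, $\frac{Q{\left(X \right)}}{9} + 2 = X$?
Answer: $-1313572 + i \sqrt{471} \approx -1.3136 \cdot 10^{6} + 21.703 i$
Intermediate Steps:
$Q{\left(X \right)} = -18 + 9 X$
$N{\left(y,J \right)} = 4 + 20 J$ ($N{\left(y,J \right)} = 4 - - 20 J = 4 + 20 J$)
$L{\left(Z \right)} = \sqrt{45 + Z}$ ($L{\left(Z \right)} = \sqrt{Z + \left(-18 + 9 \cdot 7\right)} = \sqrt{Z + \left(-18 + 63\right)} = \sqrt{Z + 45} = \sqrt{45 + Z}$)
$L{\left(N{\left(-27,-26 \right)} \right)} - 1313572 = \sqrt{45 + \left(4 + 20 \left(-26\right)\right)} - 1313572 = \sqrt{45 + \left(4 - 520\right)} - 1313572 = \sqrt{45 - 516} - 1313572 = \sqrt{-471} - 1313572 = i \sqrt{471} - 1313572 = -1313572 + i \sqrt{471}$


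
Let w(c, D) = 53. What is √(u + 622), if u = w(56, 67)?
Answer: 15*√3 ≈ 25.981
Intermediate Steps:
u = 53
√(u + 622) = √(53 + 622) = √675 = 15*√3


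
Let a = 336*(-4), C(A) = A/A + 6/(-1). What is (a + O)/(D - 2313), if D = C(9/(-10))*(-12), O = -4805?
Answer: 6149/2253 ≈ 2.7292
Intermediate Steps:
C(A) = -5 (C(A) = 1 + 6*(-1) = 1 - 6 = -5)
a = -1344
D = 60 (D = -5*(-12) = 60)
(a + O)/(D - 2313) = (-1344 - 4805)/(60 - 2313) = -6149/(-2253) = -6149*(-1/2253) = 6149/2253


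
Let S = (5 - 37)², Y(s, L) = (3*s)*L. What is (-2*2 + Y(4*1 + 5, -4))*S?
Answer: -114688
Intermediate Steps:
Y(s, L) = 3*L*s
S = 1024 (S = (-32)² = 1024)
(-2*2 + Y(4*1 + 5, -4))*S = (-2*2 + 3*(-4)*(4*1 + 5))*1024 = (-4 + 3*(-4)*(4 + 5))*1024 = (-4 + 3*(-4)*9)*1024 = (-4 - 108)*1024 = -112*1024 = -114688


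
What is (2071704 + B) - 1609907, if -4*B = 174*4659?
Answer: 518261/2 ≈ 2.5913e+5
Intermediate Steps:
B = -405333/2 (B = -87*4659/2 = -¼*810666 = -405333/2 ≈ -2.0267e+5)
(2071704 + B) - 1609907 = (2071704 - 405333/2) - 1609907 = 3738075/2 - 1609907 = 518261/2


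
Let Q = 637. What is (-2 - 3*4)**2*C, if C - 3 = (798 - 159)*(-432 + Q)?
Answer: 25675608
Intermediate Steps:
C = 130998 (C = 3 + (798 - 159)*(-432 + 637) = 3 + 639*205 = 3 + 130995 = 130998)
(-2 - 3*4)**2*C = (-2 - 3*4)**2*130998 = (-2 - 12)**2*130998 = (-14)**2*130998 = 196*130998 = 25675608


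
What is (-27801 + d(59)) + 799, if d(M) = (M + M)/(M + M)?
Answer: -27001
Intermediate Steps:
d(M) = 1 (d(M) = (2*M)/((2*M)) = (2*M)*(1/(2*M)) = 1)
(-27801 + d(59)) + 799 = (-27801 + 1) + 799 = -27800 + 799 = -27001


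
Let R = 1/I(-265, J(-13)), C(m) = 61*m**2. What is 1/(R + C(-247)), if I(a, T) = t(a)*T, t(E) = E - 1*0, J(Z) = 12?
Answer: 3180/11834525819 ≈ 2.6871e-7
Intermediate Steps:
t(E) = E (t(E) = E + 0 = E)
I(a, T) = T*a (I(a, T) = a*T = T*a)
R = -1/3180 (R = 1/(12*(-265)) = 1/(-3180) = -1/3180 ≈ -0.00031447)
1/(R + C(-247)) = 1/(-1/3180 + 61*(-247)**2) = 1/(-1/3180 + 61*61009) = 1/(-1/3180 + 3721549) = 1/(11834525819/3180) = 3180/11834525819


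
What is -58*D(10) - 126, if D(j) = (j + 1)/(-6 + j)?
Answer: -571/2 ≈ -285.50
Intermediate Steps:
D(j) = (1 + j)/(-6 + j)
-58*D(10) - 126 = -58*(1 + 10)/(-6 + 10) - 126 = -58*11/4 - 126 = -319/2 - 126 = -571/2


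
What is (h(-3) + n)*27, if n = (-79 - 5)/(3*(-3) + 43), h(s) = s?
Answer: -2511/17 ≈ -147.71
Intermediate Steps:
n = -42/17 (n = -84/(-9 + 43) = -84/34 = -84*1/34 = -42/17 ≈ -2.4706)
(h(-3) + n)*27 = (-3 - 42/17)*27 = -93/17*27 = -2511/17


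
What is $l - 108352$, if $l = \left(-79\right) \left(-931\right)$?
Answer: $-34803$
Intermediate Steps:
$l = 73549$
$l - 108352 = 73549 - 108352 = -34803$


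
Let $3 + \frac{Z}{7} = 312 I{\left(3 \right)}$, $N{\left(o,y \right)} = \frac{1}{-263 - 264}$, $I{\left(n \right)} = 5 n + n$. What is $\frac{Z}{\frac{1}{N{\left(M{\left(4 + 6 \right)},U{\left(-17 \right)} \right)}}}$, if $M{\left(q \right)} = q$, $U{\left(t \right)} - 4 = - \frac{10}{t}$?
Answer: $- \frac{39291}{527} \approx -74.556$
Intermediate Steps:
$U{\left(t \right)} = 4 - \frac{10}{t}$
$I{\left(n \right)} = 6 n$
$N{\left(o,y \right)} = - \frac{1}{527}$ ($N{\left(o,y \right)} = \frac{1}{-527} = - \frac{1}{527}$)
$Z = 39291$ ($Z = -21 + 7 \cdot 312 \cdot 6 \cdot 3 = -21 + 7 \cdot 312 \cdot 18 = -21 + 7 \cdot 5616 = -21 + 39312 = 39291$)
$\frac{Z}{\frac{1}{N{\left(M{\left(4 + 6 \right)},U{\left(-17 \right)} \right)}}} = \frac{39291}{\frac{1}{- \frac{1}{527}}} = \frac{39291}{-527} = 39291 \left(- \frac{1}{527}\right) = - \frac{39291}{527}$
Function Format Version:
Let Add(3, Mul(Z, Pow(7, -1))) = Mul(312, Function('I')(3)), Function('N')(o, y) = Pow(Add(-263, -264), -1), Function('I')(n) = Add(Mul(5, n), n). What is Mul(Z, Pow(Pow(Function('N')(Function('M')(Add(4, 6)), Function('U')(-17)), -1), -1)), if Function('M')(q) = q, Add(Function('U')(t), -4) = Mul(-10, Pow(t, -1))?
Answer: Rational(-39291, 527) ≈ -74.556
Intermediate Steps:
Function('U')(t) = Add(4, Mul(-10, Pow(t, -1)))
Function('I')(n) = Mul(6, n)
Function('N')(o, y) = Rational(-1, 527) (Function('N')(o, y) = Pow(-527, -1) = Rational(-1, 527))
Z = 39291 (Z = Add(-21, Mul(7, Mul(312, Mul(6, 3)))) = Add(-21, Mul(7, Mul(312, 18))) = Add(-21, Mul(7, 5616)) = Add(-21, 39312) = 39291)
Mul(Z, Pow(Pow(Function('N')(Function('M')(Add(4, 6)), Function('U')(-17)), -1), -1)) = Mul(39291, Pow(Pow(Rational(-1, 527), -1), -1)) = Mul(39291, Pow(-527, -1)) = Mul(39291, Rational(-1, 527)) = Rational(-39291, 527)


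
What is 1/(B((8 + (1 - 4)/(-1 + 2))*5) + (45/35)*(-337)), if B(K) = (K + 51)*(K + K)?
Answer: 7/23567 ≈ 0.00029703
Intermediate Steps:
B(K) = 2*K*(51 + K) (B(K) = (51 + K)*(2*K) = 2*K*(51 + K))
1/(B((8 + (1 - 4)/(-1 + 2))*5) + (45/35)*(-337)) = 1/(2*((8 + (1 - 4)/(-1 + 2))*5)*(51 + (8 + (1 - 4)/(-1 + 2))*5) + (45/35)*(-337)) = 1/(2*((8 - 3/1)*5)*(51 + (8 - 3/1)*5) + (45*(1/35))*(-337)) = 1/(2*((8 - 3*1)*5)*(51 + (8 - 3*1)*5) + (9/7)*(-337)) = 1/(2*((8 - 3)*5)*(51 + (8 - 3)*5) - 3033/7) = 1/(2*(5*5)*(51 + 5*5) - 3033/7) = 1/(2*25*(51 + 25) - 3033/7) = 1/(2*25*76 - 3033/7) = 1/(3800 - 3033/7) = 1/(23567/7) = 7/23567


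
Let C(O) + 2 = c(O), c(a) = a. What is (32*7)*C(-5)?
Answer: -1568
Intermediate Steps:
C(O) = -2 + O
(32*7)*C(-5) = (32*7)*(-2 - 5) = 224*(-7) = -1568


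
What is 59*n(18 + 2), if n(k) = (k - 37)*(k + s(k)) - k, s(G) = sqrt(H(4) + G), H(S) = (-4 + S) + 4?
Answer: -21240 - 2006*sqrt(6) ≈ -26154.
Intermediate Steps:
H(S) = S
s(G) = sqrt(4 + G)
n(k) = -k + (-37 + k)*(k + sqrt(4 + k)) (n(k) = (k - 37)*(k + sqrt(4 + k)) - k = (-37 + k)*(k + sqrt(4 + k)) - k = -k + (-37 + k)*(k + sqrt(4 + k)))
59*n(18 + 2) = 59*((18 + 2)**2 - 38*(18 + 2) - 37*sqrt(4 + (18 + 2)) + (18 + 2)*sqrt(4 + (18 + 2))) = 59*(20**2 - 38*20 - 37*sqrt(4 + 20) + 20*sqrt(4 + 20)) = 59*(400 - 760 - 74*sqrt(6) + 20*sqrt(24)) = 59*(400 - 760 - 74*sqrt(6) + 20*(2*sqrt(6))) = 59*(400 - 760 - 74*sqrt(6) + 40*sqrt(6)) = 59*(-360 - 34*sqrt(6)) = -21240 - 2006*sqrt(6)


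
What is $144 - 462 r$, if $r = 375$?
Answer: $-173106$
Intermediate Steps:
$144 - 462 r = 144 - 173250 = -173106$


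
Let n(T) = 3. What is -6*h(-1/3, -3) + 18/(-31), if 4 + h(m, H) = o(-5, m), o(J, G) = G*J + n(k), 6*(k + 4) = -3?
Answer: -142/31 ≈ -4.5806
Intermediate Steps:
k = -9/2 (k = -4 + (⅙)*(-3) = -4 - ½ = -9/2 ≈ -4.5000)
o(J, G) = 3 + G*J (o(J, G) = G*J + 3 = 3 + G*J)
h(m, H) = -1 - 5*m (h(m, H) = -4 + (3 + m*(-5)) = -4 + (3 - 5*m) = -1 - 5*m)
-6*h(-1/3, -3) + 18/(-31) = -6*(-1 - (-5)/3) + 18/(-31) = -6*(-1 - (-5)/3) + 18*(-1/31) = -6*(-1 - 5*(-⅓)) - 18/31 = -6*(-1 + 5/3) - 18/31 = -6*⅔ - 18/31 = -4 - 18/31 = -142/31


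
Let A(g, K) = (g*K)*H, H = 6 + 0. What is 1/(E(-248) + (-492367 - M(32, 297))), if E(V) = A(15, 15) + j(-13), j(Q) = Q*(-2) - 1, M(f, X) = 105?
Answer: -1/491097 ≈ -2.0363e-6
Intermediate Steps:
H = 6
j(Q) = -1 - 2*Q (j(Q) = -2*Q - 1 = -1 - 2*Q)
A(g, K) = 6*K*g (A(g, K) = (g*K)*6 = (K*g)*6 = 6*K*g)
E(V) = 1375 (E(V) = 6*15*15 + (-1 - 2*(-13)) = 1350 + (-1 + 26) = 1350 + 25 = 1375)
1/(E(-248) + (-492367 - M(32, 297))) = 1/(1375 + (-492367 - 1*105)) = 1/(1375 + (-492367 - 105)) = 1/(1375 - 492472) = 1/(-491097) = -1/491097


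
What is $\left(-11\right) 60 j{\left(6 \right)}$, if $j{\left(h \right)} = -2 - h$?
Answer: $5280$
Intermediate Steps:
$\left(-11\right) 60 j{\left(6 \right)} = \left(-11\right) 60 \left(-2 - 6\right) = - 660 \left(-2 - 6\right) = \left(-660\right) \left(-8\right) = 5280$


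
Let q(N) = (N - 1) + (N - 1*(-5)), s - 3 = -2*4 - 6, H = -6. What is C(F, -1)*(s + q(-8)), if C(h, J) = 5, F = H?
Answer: -115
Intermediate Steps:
F = -6
s = -11 (s = 3 + (-2*4 - 6) = 3 + (-8 - 6) = 3 - 14 = -11)
q(N) = 4 + 2*N (q(N) = (-1 + N) + (N + 5) = (-1 + N) + (5 + N) = 4 + 2*N)
C(F, -1)*(s + q(-8)) = 5*(-11 + (4 + 2*(-8))) = 5*(-11 + (4 - 16)) = 5*(-11 - 12) = 5*(-23) = -115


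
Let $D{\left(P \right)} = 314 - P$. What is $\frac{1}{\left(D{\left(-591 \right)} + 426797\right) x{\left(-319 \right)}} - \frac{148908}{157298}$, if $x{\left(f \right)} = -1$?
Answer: $- \frac{31844203357}{33638334598} \approx -0.94666$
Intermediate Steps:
$\frac{1}{\left(D{\left(-591 \right)} + 426797\right) x{\left(-319 \right)}} - \frac{148908}{157298} = \frac{1}{\left(\left(314 - -591\right) + 426797\right) \left(-1\right)} - \frac{148908}{157298} = \frac{1}{\left(314 + 591\right) + 426797} \left(-1\right) - \frac{74454}{78649} = \frac{1}{905 + 426797} \left(-1\right) - \frac{74454}{78649} = \frac{1}{427702} \left(-1\right) - \frac{74454}{78649} = - \frac{1}{427702} - \frac{74454}{78649} = - \frac{31844203357}{33638334598}$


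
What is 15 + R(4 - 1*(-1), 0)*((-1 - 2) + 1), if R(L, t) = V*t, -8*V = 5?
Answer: 15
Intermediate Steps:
V = -5/8 (V = -⅛*5 = -5/8 ≈ -0.62500)
R(L, t) = -5*t/8
15 + R(4 - 1*(-1), 0)*((-1 - 2) + 1) = 15 + (-5/8*0)*((-1 - 2) + 1) = 15 + 0*(-3 + 1) = 15 + 0*(-2) = 15 + 0 = 15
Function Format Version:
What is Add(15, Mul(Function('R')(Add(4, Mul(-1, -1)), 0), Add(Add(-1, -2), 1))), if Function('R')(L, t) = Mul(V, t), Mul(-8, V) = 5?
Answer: 15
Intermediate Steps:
V = Rational(-5, 8) (V = Mul(Rational(-1, 8), 5) = Rational(-5, 8) ≈ -0.62500)
Function('R')(L, t) = Mul(Rational(-5, 8), t)
Add(15, Mul(Function('R')(Add(4, Mul(-1, -1)), 0), Add(Add(-1, -2), 1))) = Add(15, Mul(Mul(Rational(-5, 8), 0), Add(Add(-1, -2), 1))) = Add(15, Mul(0, Add(-3, 1))) = Add(15, Mul(0, -2)) = Add(15, 0) = 15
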